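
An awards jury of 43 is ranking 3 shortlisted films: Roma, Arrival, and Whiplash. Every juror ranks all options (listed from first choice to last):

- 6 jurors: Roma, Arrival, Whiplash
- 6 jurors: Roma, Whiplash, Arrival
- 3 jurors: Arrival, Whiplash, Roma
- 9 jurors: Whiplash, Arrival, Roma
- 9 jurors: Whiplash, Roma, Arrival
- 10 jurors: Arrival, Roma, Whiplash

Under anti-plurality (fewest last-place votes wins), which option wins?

Last-place votes: Roma 12, Arrival 15, Whiplash 16.
Roma is ranked last by the fewest voters, so Roma wins.

Roma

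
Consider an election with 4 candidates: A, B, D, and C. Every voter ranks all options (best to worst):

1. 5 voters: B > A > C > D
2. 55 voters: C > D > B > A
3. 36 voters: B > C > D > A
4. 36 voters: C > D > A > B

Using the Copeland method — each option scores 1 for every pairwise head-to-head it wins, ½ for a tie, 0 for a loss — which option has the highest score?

C

A: loses to B, D, and C → score 0.
B: beats A; loses to D and C → score 1.
D: beats A and B; loses to C → score 2.
C: beats A, B, and D → score 3.
C has the best pairwise record.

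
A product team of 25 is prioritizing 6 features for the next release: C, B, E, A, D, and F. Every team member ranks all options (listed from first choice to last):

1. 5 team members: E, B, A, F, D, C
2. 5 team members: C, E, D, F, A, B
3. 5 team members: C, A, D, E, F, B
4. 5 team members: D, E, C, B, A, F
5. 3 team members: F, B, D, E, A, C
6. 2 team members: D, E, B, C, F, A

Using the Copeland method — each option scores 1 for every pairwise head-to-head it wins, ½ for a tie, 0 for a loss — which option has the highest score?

D

C: beats B, A, and F; loses to E and D → score 3.
B: beats A; loses to C, E, D, and F → score 1.
E: beats C, B, A, and F; loses to D → score 4.
A: beats F; loses to C, B, E, and D → score 1.
D: beats C, B, E, A, and F → score 5.
F: beats B; loses to C, E, A, and D → score 1.
D has the best pairwise record.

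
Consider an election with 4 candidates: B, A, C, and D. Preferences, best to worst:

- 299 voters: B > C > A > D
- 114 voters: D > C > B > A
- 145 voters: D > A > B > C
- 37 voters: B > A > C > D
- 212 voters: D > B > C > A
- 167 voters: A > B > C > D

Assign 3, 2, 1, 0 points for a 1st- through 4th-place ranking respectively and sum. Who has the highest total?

B: 299·3 + 114·1 + 145·1 + 37·3 + 212·2 + 167·2 = 2025
A: 299·1 + 114·0 + 145·2 + 37·2 + 212·0 + 167·3 = 1164
C: 299·2 + 114·2 + 145·0 + 37·1 + 212·1 + 167·1 = 1242
D: 299·0 + 114·3 + 145·3 + 37·0 + 212·3 + 167·0 = 1413
B has the highest Borda score (2025).

B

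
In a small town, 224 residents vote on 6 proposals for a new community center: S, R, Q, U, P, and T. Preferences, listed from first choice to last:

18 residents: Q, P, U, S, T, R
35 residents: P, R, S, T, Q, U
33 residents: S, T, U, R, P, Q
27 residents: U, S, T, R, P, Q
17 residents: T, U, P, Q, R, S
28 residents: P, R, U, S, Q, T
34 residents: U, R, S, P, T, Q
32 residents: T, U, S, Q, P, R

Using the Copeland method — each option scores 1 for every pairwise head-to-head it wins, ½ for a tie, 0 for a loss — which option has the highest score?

U

S: beats Q, P, and T; loses to R and U → score 3.
R: beats S and Q; loses to U, P, and T → score 2.
Q: loses to S, R, U, P, and T → score 0.
U: beats S, R, Q, and P; loses to T → score 4.
P: beats R, Q, and T; loses to S and U → score 3.
T: beats R, Q, and U; loses to S and P → score 3.
U has the best pairwise record.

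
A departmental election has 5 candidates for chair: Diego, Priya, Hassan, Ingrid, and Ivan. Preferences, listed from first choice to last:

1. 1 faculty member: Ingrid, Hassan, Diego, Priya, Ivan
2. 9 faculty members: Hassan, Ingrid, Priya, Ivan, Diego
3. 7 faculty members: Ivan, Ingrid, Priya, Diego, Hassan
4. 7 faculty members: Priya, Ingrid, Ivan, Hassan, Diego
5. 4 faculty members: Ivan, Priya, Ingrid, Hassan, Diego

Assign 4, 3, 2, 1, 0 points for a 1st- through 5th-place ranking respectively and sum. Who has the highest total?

Ingrid

Diego: 1·2 + 9·0 + 7·1 + 7·0 + 4·0 = 9
Priya: 1·1 + 9·2 + 7·2 + 7·4 + 4·3 = 73
Hassan: 1·3 + 9·4 + 7·0 + 7·1 + 4·1 = 50
Ingrid: 1·4 + 9·3 + 7·3 + 7·3 + 4·2 = 81
Ivan: 1·0 + 9·1 + 7·4 + 7·2 + 4·4 = 67
Ingrid has the highest Borda score (81).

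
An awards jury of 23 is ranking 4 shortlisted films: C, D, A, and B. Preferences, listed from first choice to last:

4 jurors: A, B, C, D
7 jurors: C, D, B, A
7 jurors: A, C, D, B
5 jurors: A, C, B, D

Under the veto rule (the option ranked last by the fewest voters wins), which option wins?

C

Last-place votes: C 0, D 9, A 7, B 7.
C is ranked last by the fewest voters, so C wins.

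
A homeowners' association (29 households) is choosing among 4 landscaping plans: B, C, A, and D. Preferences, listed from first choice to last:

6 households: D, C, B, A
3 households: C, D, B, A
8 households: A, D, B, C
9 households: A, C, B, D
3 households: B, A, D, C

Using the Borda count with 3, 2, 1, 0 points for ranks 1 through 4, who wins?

A

B: 6·1 + 3·1 + 8·1 + 9·1 + 3·3 = 35
C: 6·2 + 3·3 + 8·0 + 9·2 + 3·0 = 39
A: 6·0 + 3·0 + 8·3 + 9·3 + 3·2 = 57
D: 6·3 + 3·2 + 8·2 + 9·0 + 3·1 = 43
A has the highest Borda score (57).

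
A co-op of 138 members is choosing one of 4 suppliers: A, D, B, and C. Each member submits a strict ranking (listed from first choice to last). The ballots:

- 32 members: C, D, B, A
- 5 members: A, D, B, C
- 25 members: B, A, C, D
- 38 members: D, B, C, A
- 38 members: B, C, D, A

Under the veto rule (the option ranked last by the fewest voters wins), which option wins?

Last-place votes: A 108, D 25, B 0, C 5.
B is ranked last by the fewest voters, so B wins.

B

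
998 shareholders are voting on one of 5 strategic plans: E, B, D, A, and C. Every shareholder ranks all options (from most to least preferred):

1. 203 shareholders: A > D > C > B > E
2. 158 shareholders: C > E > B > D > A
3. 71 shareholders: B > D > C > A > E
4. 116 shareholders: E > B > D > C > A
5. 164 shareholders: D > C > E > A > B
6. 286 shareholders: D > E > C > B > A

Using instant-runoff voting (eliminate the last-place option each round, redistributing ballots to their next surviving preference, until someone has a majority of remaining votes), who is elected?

Round 1: E 116, B 71, D 450, A 203, C 158. Eliminate B.
Round 2: E 116, D 521, A 203, C 158. D has a majority.

D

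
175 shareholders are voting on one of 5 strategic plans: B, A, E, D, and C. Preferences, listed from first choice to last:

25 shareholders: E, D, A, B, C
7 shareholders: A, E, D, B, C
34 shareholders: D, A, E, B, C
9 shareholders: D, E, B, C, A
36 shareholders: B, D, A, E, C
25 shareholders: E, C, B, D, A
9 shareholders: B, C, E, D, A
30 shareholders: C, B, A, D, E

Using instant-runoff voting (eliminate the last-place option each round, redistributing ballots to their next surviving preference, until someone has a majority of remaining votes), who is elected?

Round 1: B 45, A 7, E 50, D 43, C 30. Eliminate A.
Round 2: B 45, E 57, D 43, C 30. Eliminate C.
Round 3: B 75, E 57, D 43. Eliminate D.
Round 4: B 75, E 100. E has a majority.

E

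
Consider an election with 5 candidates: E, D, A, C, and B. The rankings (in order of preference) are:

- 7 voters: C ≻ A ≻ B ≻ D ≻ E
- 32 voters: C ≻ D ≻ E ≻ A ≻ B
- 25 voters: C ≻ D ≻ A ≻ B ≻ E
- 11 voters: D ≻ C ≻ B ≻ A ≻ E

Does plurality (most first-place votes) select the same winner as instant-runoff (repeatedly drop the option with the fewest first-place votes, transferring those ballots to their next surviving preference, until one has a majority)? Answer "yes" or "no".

yes

Plurality — first-place votes: E 0, D 11, A 0, C 64, B 0. Winner: C.
Instant-runoff — R1 E 0, D 11, A 0, C 64, B 0 (C winner). Winner: C.
The two methods agree.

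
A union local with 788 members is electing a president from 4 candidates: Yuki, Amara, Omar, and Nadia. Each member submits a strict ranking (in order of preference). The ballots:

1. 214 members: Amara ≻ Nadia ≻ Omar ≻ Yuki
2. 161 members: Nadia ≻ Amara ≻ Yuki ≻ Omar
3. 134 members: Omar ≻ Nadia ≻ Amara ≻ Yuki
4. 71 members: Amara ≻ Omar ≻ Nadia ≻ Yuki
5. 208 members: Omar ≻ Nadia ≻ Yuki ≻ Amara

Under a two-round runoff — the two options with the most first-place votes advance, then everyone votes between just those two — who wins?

Amara

Round 1 first-place votes: Yuki 0, Amara 285, Omar 342, Nadia 161.
Omar and Amara advance.
Runoff: Omar is preferred to Amara by 342 voters; Amara by 446.
Amara wins the runoff.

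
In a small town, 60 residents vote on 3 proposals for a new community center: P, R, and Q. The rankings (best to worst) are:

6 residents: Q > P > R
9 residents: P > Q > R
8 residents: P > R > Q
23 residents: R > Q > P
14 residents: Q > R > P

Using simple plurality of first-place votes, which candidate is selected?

R

First-place votes: P 17, R 23, Q 20.
R has the most first-place votes.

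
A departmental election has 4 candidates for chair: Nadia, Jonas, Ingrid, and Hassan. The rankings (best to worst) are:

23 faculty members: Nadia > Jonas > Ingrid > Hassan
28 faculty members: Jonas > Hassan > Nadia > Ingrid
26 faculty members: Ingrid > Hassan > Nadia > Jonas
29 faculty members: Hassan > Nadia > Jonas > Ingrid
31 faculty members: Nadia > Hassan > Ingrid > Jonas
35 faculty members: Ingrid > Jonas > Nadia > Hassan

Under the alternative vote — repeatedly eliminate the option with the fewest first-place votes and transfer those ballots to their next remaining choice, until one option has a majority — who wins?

Round 1: Nadia 54, Jonas 28, Ingrid 61, Hassan 29. Eliminate Jonas.
Round 2: Nadia 54, Ingrid 61, Hassan 57. Eliminate Nadia.
Round 3: Ingrid 84, Hassan 88. Hassan has a majority.

Hassan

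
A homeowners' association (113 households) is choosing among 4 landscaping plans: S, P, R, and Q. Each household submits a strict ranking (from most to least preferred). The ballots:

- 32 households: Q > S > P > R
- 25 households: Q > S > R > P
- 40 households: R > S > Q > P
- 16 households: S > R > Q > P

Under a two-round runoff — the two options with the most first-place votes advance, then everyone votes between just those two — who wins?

Q

Round 1 first-place votes: S 16, P 0, R 40, Q 57.
Q and R advance.
Runoff: Q is preferred to R by 57 voters; R by 56.
Q wins the runoff.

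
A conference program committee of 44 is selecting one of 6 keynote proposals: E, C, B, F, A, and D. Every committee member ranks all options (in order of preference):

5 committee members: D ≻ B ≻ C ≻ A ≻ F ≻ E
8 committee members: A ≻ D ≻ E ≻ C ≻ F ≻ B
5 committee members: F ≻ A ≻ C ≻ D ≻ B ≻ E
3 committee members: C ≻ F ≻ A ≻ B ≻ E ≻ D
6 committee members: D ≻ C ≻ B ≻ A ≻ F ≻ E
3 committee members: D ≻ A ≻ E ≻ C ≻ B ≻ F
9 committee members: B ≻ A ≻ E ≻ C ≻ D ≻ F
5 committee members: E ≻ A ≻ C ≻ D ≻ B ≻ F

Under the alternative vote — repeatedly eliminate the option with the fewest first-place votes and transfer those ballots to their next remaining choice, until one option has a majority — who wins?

Round 1: E 5, C 3, B 9, F 5, A 8, D 14. Eliminate C.
Round 2: E 5, B 9, F 8, A 8, D 14. Eliminate E.
Round 3: B 9, F 8, A 13, D 14. Eliminate F.
Round 4: B 9, A 21, D 14. Eliminate B.
Round 5: A 30, D 14. A has a majority.

A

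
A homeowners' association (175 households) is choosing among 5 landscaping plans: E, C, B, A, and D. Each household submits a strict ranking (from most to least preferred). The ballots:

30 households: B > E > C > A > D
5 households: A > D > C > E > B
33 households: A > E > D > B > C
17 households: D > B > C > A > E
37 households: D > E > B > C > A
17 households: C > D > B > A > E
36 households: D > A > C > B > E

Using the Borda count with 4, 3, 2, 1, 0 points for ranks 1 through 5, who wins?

D

E: 30·3 + 5·1 + 33·3 + 17·0 + 37·3 + 17·0 + 36·0 = 305
C: 30·2 + 5·2 + 33·0 + 17·2 + 37·1 + 17·4 + 36·2 = 281
B: 30·4 + 5·0 + 33·1 + 17·3 + 37·2 + 17·2 + 36·1 = 348
A: 30·1 + 5·4 + 33·4 + 17·1 + 37·0 + 17·1 + 36·3 = 324
D: 30·0 + 5·3 + 33·2 + 17·4 + 37·4 + 17·3 + 36·4 = 492
D has the highest Borda score (492).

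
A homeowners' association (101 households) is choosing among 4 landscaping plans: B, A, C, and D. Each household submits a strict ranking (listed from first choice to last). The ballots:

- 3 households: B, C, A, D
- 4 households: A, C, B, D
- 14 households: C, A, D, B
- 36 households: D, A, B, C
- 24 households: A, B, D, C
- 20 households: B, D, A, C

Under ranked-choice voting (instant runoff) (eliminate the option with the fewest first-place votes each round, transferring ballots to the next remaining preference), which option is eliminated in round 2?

B

Round 1: B 23, A 28, C 14, D 36. Eliminate C.
Round 2: B 23, A 42, D 36. Eliminate B.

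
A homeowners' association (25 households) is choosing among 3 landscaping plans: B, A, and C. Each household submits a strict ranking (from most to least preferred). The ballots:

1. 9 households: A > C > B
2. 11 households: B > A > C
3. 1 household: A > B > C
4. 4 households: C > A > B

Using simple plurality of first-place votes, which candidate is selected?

B

First-place votes: B 11, A 10, C 4.
B has the most first-place votes.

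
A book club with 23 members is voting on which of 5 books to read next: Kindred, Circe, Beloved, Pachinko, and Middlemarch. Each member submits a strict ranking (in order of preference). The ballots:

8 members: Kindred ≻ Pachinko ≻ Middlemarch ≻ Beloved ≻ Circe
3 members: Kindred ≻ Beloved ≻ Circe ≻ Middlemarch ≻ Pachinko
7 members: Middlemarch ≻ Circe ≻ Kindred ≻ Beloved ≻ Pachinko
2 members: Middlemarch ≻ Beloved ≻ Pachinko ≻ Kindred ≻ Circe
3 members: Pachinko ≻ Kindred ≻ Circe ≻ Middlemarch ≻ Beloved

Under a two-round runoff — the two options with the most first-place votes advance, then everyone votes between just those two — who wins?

Round 1 first-place votes: Kindred 11, Circe 0, Beloved 0, Pachinko 3, Middlemarch 9.
Kindred and Middlemarch advance.
Runoff: Kindred is preferred to Middlemarch by 14 voters; Middlemarch by 9.
Kindred wins the runoff.

Kindred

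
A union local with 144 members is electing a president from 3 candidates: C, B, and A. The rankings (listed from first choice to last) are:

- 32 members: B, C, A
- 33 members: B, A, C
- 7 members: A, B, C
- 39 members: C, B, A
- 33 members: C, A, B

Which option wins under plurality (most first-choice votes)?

First-place votes: C 72, B 65, A 7.
C has the most first-place votes.

C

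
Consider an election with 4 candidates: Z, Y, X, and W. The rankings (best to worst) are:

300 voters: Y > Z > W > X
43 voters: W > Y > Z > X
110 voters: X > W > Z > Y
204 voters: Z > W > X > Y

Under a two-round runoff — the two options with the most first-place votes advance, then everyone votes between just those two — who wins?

Round 1 first-place votes: Z 204, Y 300, X 110, W 43.
Y and Z advance.
Runoff: Y is preferred to Z by 343 voters; Z by 314.
Y wins the runoff.

Y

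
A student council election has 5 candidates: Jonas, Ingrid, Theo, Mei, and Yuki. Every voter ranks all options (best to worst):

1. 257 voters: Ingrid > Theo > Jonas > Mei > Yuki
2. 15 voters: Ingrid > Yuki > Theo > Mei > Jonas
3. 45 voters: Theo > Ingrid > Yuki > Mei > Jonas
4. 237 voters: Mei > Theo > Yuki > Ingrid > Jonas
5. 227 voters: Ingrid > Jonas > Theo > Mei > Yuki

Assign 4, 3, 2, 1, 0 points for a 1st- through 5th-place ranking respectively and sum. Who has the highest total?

Jonas: 257·2 + 15·0 + 45·0 + 237·0 + 227·3 = 1195
Ingrid: 257·4 + 15·4 + 45·3 + 237·1 + 227·4 = 2368
Theo: 257·3 + 15·2 + 45·4 + 237·3 + 227·2 = 2146
Mei: 257·1 + 15·1 + 45·1 + 237·4 + 227·1 = 1492
Yuki: 257·0 + 15·3 + 45·2 + 237·2 + 227·0 = 609
Ingrid has the highest Borda score (2368).

Ingrid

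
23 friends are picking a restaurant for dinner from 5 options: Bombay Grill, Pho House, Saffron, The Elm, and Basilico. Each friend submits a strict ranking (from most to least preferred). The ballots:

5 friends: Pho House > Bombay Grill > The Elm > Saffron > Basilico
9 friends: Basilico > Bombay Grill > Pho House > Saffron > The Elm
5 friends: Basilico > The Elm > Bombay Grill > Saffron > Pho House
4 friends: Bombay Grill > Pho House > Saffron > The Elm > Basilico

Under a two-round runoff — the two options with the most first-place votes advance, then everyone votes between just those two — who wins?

Round 1 first-place votes: Bombay Grill 4, Pho House 5, Saffron 0, The Elm 0, Basilico 14.
Basilico and Pho House advance.
Runoff: Basilico is preferred to Pho House by 14 voters; Pho House by 9.
Basilico wins the runoff.

Basilico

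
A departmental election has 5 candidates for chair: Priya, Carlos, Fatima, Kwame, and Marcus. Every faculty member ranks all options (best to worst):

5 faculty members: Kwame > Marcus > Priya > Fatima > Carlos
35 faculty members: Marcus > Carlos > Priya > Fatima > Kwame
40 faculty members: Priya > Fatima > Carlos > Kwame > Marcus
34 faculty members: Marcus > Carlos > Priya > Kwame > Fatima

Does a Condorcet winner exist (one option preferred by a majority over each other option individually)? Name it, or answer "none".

Marcus

Marcus vs Priya: 74–40 for Marcus.
Marcus vs Carlos: 74–40 for Marcus.
Marcus vs Fatima: 74–40 for Marcus.
Marcus vs Kwame: 69–45 for Marcus.
Marcus beats every other option head-to-head.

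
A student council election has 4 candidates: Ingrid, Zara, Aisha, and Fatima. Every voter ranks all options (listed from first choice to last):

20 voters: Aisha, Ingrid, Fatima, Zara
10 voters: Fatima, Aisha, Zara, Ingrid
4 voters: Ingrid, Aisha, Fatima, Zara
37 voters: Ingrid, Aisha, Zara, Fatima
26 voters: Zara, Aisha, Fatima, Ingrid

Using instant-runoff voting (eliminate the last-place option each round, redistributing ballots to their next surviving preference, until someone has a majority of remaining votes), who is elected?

Round 1: Ingrid 41, Zara 26, Aisha 20, Fatima 10. Eliminate Fatima.
Round 2: Ingrid 41, Zara 26, Aisha 30. Eliminate Zara.
Round 3: Ingrid 41, Aisha 56. Aisha has a majority.

Aisha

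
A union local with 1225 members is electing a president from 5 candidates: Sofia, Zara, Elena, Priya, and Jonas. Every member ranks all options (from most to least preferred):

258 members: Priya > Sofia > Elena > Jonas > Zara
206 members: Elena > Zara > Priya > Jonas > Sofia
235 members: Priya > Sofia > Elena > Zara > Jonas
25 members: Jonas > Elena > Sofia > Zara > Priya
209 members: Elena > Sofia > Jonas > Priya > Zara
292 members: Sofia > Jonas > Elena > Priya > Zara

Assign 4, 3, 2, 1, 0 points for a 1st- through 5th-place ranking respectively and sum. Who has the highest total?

Sofia: 258·3 + 206·0 + 235·3 + 25·2 + 209·3 + 292·4 = 3324
Zara: 258·0 + 206·3 + 235·1 + 25·1 + 209·0 + 292·0 = 878
Elena: 258·2 + 206·4 + 235·2 + 25·3 + 209·4 + 292·2 = 3305
Priya: 258·4 + 206·2 + 235·4 + 25·0 + 209·1 + 292·1 = 2885
Jonas: 258·1 + 206·1 + 235·0 + 25·4 + 209·2 + 292·3 = 1858
Sofia has the highest Borda score (3324).

Sofia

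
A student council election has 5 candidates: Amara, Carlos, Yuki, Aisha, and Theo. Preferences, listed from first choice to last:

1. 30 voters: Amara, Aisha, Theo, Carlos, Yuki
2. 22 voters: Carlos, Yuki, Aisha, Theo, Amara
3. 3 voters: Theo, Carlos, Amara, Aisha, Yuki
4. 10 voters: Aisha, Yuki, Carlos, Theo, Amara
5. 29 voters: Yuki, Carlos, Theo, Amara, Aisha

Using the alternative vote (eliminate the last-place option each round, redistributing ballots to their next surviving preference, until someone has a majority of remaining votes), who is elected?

Round 1: Amara 30, Carlos 22, Yuki 29, Aisha 10, Theo 3. Eliminate Theo.
Round 2: Amara 30, Carlos 25, Yuki 29, Aisha 10. Eliminate Aisha.
Round 3: Amara 30, Carlos 25, Yuki 39. Eliminate Carlos.
Round 4: Amara 33, Yuki 61. Yuki has a majority.

Yuki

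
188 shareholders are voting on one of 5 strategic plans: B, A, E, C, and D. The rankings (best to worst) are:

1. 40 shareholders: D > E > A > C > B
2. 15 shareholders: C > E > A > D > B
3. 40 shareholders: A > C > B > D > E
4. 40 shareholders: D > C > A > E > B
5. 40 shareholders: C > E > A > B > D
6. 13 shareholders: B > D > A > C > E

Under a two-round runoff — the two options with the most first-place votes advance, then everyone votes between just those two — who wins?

Round 1 first-place votes: B 13, A 40, E 0, C 55, D 80.
D and C advance.
Runoff: D is preferred to C by 93 voters; C by 95.
C wins the runoff.

C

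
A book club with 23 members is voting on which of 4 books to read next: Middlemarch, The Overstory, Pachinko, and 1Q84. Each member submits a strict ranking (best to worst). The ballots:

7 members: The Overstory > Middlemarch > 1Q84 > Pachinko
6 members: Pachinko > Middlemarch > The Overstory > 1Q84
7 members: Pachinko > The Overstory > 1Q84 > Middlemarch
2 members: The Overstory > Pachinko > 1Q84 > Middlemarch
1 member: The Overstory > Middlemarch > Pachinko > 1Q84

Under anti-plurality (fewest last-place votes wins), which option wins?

Last-place votes: Middlemarch 9, The Overstory 0, Pachinko 7, 1Q84 7.
The Overstory is ranked last by the fewest voters, so The Overstory wins.

The Overstory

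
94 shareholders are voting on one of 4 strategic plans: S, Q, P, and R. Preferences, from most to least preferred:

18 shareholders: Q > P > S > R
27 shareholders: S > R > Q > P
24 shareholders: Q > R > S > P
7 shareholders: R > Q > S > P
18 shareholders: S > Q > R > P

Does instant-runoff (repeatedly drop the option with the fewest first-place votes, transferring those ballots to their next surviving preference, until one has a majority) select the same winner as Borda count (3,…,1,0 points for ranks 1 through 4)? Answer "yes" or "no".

Instant-runoff — R1 S 45, Q 42, P 0, R 7 (P out); R2 S 45, Q 42, R 7 (R out); R3 S 45, Q 49 (Q winner). Winner: Q.
Borda — scores: S 184, Q 203, P 36, R 141. Winner: Q.
The two methods agree.

yes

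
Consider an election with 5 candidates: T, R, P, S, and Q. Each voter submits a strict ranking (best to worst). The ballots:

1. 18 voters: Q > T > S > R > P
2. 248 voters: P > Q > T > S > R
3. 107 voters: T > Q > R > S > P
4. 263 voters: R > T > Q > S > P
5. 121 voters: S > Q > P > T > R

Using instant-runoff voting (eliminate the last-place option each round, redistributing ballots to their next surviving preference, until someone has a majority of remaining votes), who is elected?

Round 1: T 107, R 263, P 248, S 121, Q 18. Eliminate Q.
Round 2: T 125, R 263, P 248, S 121. Eliminate S.
Round 3: T 125, R 263, P 369. Eliminate T.
Round 4: R 388, P 369. R has a majority.

R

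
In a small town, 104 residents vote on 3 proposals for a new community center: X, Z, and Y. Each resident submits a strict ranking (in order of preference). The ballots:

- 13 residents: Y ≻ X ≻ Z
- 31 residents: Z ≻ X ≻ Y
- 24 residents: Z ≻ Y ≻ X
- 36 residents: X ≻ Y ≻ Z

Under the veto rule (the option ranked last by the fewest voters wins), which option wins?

X

Last-place votes: X 24, Z 49, Y 31.
X is ranked last by the fewest voters, so X wins.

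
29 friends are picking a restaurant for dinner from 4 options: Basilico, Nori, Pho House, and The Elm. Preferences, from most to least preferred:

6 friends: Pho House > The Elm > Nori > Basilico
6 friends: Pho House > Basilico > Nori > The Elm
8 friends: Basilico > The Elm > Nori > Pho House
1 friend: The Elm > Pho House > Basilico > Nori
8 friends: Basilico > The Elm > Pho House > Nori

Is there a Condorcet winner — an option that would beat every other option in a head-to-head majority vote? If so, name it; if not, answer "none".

Basilico vs Nori: 23–6 for Basilico.
Basilico vs Pho House: 16–13 for Basilico.
Basilico vs The Elm: 22–7 for Basilico.
Basilico beats every other option head-to-head.

Basilico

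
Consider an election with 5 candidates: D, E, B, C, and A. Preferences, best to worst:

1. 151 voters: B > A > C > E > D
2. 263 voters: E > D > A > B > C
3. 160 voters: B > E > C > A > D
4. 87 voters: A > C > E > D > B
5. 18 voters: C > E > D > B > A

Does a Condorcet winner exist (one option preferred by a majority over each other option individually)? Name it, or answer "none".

E vs D: 679–0 for E.
E vs B: 368–311 for E.
E vs C: 423–256 for E.
E vs A: 441–238 for E.
E beats every other option head-to-head.

E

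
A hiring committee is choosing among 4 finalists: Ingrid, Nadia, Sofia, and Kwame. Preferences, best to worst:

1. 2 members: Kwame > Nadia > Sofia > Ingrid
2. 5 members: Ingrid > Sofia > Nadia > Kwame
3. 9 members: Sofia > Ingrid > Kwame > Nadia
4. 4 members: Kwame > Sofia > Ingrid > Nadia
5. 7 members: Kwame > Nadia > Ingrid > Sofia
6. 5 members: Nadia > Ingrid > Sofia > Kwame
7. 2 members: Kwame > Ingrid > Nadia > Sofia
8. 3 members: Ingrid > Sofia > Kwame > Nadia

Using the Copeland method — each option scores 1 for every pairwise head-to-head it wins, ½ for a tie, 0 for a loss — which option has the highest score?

Ingrid: beats Nadia, Sofia, and Kwame → score 3.
Nadia: loses to Ingrid, Sofia, and Kwame → score 0.
Sofia: beats Nadia and Kwame; loses to Ingrid → score 2.
Kwame: beats Nadia; loses to Ingrid and Sofia → score 1.
Ingrid has the best pairwise record.

Ingrid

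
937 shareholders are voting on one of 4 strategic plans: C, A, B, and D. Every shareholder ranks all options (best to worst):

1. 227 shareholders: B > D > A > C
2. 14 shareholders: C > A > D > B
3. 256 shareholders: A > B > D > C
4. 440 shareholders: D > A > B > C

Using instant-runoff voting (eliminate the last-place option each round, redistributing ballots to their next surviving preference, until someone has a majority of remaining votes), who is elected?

D

Round 1: C 14, A 256, B 227, D 440. Eliminate C.
Round 2: A 270, B 227, D 440. Eliminate B.
Round 3: A 270, D 667. D has a majority.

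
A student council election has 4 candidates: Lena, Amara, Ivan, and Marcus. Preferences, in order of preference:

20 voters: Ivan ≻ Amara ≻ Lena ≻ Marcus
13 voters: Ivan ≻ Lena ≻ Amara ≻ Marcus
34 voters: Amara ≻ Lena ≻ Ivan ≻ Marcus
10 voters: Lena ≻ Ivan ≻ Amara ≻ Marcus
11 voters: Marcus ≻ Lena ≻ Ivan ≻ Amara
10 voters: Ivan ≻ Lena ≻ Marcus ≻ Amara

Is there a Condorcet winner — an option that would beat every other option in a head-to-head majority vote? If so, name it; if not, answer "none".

Checking pairwise contests:
Amara beats Lena 54–44.
Ivan beats Amara 64–34.
Lena beats Ivan 55–43.
Lena beats Marcus 87–11.
Every option loses at least one head-to-head, so there is no Condorcet winner.

none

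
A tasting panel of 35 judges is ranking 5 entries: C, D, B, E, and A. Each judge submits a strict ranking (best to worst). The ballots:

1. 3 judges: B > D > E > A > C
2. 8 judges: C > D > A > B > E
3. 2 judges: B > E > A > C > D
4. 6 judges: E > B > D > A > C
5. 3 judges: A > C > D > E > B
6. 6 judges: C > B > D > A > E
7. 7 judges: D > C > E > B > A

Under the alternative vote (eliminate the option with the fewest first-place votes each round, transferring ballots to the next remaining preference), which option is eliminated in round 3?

E

Round 1: C 14, D 7, B 5, E 6, A 3. Eliminate A.
Round 2: C 17, D 7, B 5, E 6. Eliminate B.
Round 3: C 17, D 10, E 8. Eliminate E.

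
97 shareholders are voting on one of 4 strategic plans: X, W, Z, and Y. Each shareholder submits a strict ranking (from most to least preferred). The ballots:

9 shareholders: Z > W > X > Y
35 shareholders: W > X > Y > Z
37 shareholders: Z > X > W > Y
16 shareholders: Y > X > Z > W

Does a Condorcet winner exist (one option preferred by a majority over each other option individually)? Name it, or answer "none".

X

X vs W: 53–44 for X.
X vs Z: 51–46 for X.
X vs Y: 81–16 for X.
X beats every other option head-to-head.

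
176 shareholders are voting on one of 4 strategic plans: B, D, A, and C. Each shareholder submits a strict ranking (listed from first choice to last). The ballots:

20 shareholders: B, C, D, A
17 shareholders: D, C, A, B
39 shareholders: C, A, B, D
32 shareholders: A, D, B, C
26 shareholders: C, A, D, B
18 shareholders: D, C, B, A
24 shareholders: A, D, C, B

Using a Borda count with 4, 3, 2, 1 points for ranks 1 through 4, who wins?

C

B: 20·4 + 17·1 + 39·2 + 32·2 + 26·1 + 18·2 + 24·1 = 325
D: 20·2 + 17·4 + 39·1 + 32·3 + 26·2 + 18·4 + 24·3 = 439
A: 20·1 + 17·2 + 39·3 + 32·4 + 26·3 + 18·1 + 24·4 = 491
C: 20·3 + 17·3 + 39·4 + 32·1 + 26·4 + 18·3 + 24·2 = 505
C has the highest Borda score (505).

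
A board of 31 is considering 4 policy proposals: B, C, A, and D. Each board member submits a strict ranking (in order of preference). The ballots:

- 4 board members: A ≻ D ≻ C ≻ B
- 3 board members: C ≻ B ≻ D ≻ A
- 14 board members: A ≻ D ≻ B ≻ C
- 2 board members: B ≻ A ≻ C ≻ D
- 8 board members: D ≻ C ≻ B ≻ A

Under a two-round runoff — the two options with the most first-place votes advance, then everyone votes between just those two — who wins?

Round 1 first-place votes: B 2, C 3, A 18, D 8.
A and D advance.
Runoff: A is preferred to D by 20 voters; D by 11.
A wins the runoff.

A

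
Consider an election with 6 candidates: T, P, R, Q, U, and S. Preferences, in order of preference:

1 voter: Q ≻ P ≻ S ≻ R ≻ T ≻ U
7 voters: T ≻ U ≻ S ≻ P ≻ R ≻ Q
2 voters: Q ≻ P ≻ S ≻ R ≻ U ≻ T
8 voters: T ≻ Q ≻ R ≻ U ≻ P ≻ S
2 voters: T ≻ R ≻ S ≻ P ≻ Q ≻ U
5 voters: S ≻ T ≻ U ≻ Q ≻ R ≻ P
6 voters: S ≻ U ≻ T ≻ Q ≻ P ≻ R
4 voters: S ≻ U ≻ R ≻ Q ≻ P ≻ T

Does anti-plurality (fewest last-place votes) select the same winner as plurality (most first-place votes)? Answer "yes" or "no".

Anti-plurality — last-place votes: T 6, P 5, R 6, Q 7, U 3, S 8. Winner: U.
Plurality — first-place votes: T 17, P 0, R 0, Q 3, U 0, S 15. Winner: T.
The two methods disagree.

no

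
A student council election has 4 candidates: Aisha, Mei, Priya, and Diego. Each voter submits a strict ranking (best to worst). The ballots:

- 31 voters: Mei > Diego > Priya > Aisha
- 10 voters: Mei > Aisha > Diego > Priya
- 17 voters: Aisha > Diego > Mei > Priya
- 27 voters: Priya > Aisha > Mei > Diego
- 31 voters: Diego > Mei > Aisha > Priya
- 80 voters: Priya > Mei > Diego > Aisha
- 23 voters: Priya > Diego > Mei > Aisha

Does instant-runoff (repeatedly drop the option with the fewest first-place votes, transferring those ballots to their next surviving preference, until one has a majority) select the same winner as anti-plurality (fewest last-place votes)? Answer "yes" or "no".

Instant-runoff — R1 Aisha 17, Mei 41, Priya 130, Diego 31 (Priya winner). Winner: Priya.
Anti-plurality — last-place votes: Aisha 134, Mei 0, Priya 58, Diego 27. Winner: Mei.
The two methods disagree.

no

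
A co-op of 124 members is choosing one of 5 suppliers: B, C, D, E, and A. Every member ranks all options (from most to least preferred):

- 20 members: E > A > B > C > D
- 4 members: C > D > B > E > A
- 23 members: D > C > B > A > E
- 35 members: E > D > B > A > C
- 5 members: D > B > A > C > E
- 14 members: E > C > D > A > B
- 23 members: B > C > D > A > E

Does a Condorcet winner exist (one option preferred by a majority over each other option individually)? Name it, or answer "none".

E vs B: 69–55 for E.
E vs C: 69–55 for E.
E vs D: 69–55 for E.
E vs A: 73–51 for E.
E beats every other option head-to-head.

E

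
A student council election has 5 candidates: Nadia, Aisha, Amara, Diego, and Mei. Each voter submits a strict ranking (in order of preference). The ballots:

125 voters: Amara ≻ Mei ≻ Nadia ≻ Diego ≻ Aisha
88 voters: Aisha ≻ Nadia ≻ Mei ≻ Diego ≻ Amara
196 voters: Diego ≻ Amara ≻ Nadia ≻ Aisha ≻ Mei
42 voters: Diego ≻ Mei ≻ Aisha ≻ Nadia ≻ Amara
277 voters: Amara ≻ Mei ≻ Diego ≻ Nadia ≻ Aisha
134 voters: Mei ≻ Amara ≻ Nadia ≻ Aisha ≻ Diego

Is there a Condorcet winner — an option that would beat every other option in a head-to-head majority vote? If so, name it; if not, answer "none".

Amara vs Nadia: 732–130 for Amara.
Amara vs Aisha: 732–130 for Amara.
Amara vs Diego: 536–326 for Amara.
Amara vs Mei: 598–264 for Amara.
Amara beats every other option head-to-head.

Amara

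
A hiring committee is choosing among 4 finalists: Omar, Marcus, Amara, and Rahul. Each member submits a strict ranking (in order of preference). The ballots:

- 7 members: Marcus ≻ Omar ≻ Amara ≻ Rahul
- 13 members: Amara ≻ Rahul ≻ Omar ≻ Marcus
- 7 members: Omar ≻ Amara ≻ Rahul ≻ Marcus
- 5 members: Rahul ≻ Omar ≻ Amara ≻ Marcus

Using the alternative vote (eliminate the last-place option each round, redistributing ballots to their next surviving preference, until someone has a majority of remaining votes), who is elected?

Omar

Round 1: Omar 7, Marcus 7, Amara 13, Rahul 5. Eliminate Rahul.
Round 2: Omar 12, Marcus 7, Amara 13. Eliminate Marcus.
Round 3: Omar 19, Amara 13. Omar has a majority.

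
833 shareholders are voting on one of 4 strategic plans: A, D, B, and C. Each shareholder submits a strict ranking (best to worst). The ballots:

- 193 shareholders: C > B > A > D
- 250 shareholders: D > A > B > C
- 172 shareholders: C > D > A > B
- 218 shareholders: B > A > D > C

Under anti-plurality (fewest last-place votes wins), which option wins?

A

Last-place votes: A 0, D 193, B 172, C 468.
A is ranked last by the fewest voters, so A wins.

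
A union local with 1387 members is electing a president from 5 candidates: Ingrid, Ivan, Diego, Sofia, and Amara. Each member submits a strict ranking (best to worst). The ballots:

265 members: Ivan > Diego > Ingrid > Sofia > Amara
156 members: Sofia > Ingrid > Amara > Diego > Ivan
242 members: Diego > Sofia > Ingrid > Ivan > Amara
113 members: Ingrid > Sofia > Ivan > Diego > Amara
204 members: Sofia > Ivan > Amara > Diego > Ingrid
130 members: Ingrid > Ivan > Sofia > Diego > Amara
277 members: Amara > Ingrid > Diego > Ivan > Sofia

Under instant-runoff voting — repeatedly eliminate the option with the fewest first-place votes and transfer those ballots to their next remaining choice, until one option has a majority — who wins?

Sofia

Round 1: Ingrid 243, Ivan 265, Diego 242, Sofia 360, Amara 277. Eliminate Diego.
Round 2: Ingrid 243, Ivan 265, Sofia 602, Amara 277. Eliminate Ingrid.
Round 3: Ivan 395, Sofia 715, Amara 277. Sofia has a majority.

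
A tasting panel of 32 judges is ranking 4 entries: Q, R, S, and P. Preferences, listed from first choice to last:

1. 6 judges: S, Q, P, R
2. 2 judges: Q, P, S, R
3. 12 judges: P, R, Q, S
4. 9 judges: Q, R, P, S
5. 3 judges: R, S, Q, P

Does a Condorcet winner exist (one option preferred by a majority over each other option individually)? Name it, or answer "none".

Q

Q vs R: 17–15 for Q.
Q vs S: 23–9 for Q.
Q vs P: 20–12 for Q.
Q beats every other option head-to-head.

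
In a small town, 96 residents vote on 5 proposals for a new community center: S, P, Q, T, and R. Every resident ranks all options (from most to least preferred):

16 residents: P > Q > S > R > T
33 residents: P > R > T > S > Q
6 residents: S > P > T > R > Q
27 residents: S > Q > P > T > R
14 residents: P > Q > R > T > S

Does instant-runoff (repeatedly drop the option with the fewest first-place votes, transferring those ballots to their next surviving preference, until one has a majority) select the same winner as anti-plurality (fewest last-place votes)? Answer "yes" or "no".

yes

Instant-runoff — R1 S 33, P 63, Q 0, T 0, R 0 (P winner). Winner: P.
Anti-plurality — last-place votes: S 14, P 0, Q 39, T 16, R 27. Winner: P.
The two methods agree.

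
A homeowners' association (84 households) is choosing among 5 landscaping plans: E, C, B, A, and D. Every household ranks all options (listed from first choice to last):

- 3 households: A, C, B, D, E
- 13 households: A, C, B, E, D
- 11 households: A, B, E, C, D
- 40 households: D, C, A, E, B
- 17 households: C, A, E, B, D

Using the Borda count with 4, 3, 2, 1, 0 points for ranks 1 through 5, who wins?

C

E: 3·0 + 13·1 + 11·2 + 40·1 + 17·2 = 109
C: 3·3 + 13·3 + 11·1 + 40·3 + 17·4 = 247
B: 3·2 + 13·2 + 11·3 + 40·0 + 17·1 = 82
A: 3·4 + 13·4 + 11·4 + 40·2 + 17·3 = 239
D: 3·1 + 13·0 + 11·0 + 40·4 + 17·0 = 163
C has the highest Borda score (247).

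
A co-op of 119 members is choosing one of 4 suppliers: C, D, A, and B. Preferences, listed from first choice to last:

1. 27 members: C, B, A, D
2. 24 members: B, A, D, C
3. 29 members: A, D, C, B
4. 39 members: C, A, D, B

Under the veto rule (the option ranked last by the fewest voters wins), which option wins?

A

Last-place votes: C 24, D 27, A 0, B 68.
A is ranked last by the fewest voters, so A wins.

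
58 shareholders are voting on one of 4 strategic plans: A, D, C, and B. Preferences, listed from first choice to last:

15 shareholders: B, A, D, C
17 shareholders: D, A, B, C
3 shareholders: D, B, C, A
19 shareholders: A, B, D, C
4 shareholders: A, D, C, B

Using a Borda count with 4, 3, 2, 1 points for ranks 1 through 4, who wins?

A: 15·3 + 17·3 + 3·1 + 19·4 + 4·4 = 191
D: 15·2 + 17·4 + 3·4 + 19·2 + 4·3 = 160
C: 15·1 + 17·1 + 3·2 + 19·1 + 4·2 = 65
B: 15·4 + 17·2 + 3·3 + 19·3 + 4·1 = 164
A has the highest Borda score (191).

A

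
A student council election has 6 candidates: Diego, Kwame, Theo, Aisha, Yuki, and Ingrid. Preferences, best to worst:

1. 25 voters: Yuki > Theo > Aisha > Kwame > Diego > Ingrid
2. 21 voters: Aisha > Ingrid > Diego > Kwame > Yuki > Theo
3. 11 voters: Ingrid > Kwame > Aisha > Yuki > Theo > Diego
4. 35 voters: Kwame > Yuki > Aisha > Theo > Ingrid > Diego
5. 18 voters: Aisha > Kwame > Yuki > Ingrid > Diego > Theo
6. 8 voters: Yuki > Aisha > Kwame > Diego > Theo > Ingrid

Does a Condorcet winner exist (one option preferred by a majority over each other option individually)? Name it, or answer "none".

Checking pairwise contests:
Kwame beats Diego 97–21.
Aisha beats Kwame 72–46.
Kwame beats Theo 93–25.
Yuki beats Aisha 68–50.
Kwame beats Yuki 85–33.
Kwame beats Ingrid 86–32.
Every option loses at least one head-to-head, so there is no Condorcet winner.

none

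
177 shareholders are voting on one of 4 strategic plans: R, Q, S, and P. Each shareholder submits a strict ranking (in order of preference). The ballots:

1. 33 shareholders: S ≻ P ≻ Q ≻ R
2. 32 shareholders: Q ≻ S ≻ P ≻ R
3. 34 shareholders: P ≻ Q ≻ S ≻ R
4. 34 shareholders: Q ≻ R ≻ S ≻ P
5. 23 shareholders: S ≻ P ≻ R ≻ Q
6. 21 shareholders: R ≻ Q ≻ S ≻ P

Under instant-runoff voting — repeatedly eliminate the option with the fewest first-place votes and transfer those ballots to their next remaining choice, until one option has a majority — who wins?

Q

Round 1: R 21, Q 66, S 56, P 34. Eliminate R.
Round 2: Q 87, S 56, P 34. Eliminate P.
Round 3: Q 121, S 56. Q has a majority.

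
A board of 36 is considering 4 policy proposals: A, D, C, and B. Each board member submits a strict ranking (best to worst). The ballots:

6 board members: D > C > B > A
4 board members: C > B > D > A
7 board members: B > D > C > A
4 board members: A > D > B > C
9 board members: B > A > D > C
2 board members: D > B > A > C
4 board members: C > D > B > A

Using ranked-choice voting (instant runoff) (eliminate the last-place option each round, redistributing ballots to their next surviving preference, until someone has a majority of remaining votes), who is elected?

B

Round 1: A 4, D 8, C 8, B 16. Eliminate A.
Round 2: D 12, C 8, B 16. Eliminate C.
Round 3: D 16, B 20. B has a majority.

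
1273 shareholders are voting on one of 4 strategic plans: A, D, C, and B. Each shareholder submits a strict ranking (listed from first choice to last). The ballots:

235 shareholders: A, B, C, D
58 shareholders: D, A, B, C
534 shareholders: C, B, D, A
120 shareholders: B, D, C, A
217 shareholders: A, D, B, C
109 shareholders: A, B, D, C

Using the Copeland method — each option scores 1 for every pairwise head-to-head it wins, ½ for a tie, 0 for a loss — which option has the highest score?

B

A: loses to D, C, and B → score 0.
D: beats A; loses to C and B → score 1.
C: beats A and D; loses to B → score 2.
B: beats A, D, and C → score 3.
B has the best pairwise record.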